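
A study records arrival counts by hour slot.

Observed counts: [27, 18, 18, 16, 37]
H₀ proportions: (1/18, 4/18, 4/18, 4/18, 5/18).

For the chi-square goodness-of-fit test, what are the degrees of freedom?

df = k − 1 = 5 − 1 = 4

degrees of freedom = 4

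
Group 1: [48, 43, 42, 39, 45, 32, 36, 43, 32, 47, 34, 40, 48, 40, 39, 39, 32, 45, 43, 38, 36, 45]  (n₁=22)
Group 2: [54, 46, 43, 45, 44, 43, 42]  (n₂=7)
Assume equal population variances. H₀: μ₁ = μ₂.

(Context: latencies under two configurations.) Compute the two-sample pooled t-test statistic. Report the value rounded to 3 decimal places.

x̄₁=40.273, s₁=5.110, n₁=22
x̄₂=45.286, s₂=4.071, n₂=7
s_p² = [21·5.110² + 6·4.071²]/27 = 23.9923
SE = √(s_p²·(1/22+1/7)) = 2.1256
t = (40.273−45.286)/2.1256 = -2.3584
df = 27

test statistic = -2.358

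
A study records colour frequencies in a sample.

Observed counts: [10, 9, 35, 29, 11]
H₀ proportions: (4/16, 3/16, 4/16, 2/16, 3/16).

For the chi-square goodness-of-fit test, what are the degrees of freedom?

degrees of freedom = 4

df = k − 1 = 5 − 1 = 4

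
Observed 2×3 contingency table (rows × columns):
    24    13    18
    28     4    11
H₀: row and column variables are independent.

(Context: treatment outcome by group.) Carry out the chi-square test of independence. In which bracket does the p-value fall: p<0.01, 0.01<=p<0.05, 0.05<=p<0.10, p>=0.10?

Row totals [55, 43], col totals [52, 17, 29], n=98
χ² = (24−29.18)²/29.18 + (13−9.54)²/9.54 + (18−16.28)²/16.28 + (28−22.82)²/22.82 + (4−7.46)²/7.46 + (11−12.72)²/12.72 = 5.3732
df = 2
p-value (upper-tail) = 0.06811
→ bracket: 0.05<=p<0.10

p-value bracket: 0.05<=p<0.10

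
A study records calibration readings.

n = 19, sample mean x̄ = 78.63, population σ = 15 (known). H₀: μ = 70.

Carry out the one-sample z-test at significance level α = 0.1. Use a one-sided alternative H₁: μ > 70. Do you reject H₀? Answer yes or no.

SE = σ/√n = 15/√19 = 3.4412
z = (x̄−μ₀)/SE = (78.63−70)/3.4412 = 2.5078
p-value (one-sided, H₁ greater) = 0.00607
At α=0.1: p < α → reject H₀

reject H₀: yes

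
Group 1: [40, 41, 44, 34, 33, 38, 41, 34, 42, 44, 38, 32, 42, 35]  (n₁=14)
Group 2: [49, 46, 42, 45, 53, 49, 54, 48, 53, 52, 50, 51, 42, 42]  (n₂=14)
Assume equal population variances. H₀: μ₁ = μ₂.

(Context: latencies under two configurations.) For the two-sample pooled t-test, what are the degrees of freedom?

degrees of freedom = 26

df = n₁ + n₂ − 2 = 14 + 14 − 2 = 26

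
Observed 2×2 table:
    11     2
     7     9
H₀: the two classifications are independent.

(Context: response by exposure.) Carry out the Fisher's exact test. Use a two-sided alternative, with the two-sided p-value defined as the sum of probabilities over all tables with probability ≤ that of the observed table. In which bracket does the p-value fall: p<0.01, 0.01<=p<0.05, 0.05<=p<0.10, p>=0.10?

p-value bracket: 0.05<=p<0.10

Margins: r₁=13, r₂=16, c₁=18, c₂=11, n=29
p_obs = C(13,11)·C(16,7)/C(29,18); sum pmf over tables with pmf ≤ p_obs
p-value (two-sided) = 0.05237
→ bracket: 0.05<=p<0.10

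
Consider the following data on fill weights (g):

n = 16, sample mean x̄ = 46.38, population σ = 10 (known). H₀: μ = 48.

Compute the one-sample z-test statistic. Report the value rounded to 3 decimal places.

SE = σ/√n = 10/√16 = 2.5000
z = (x̄−μ₀)/SE = (46.38−48)/2.5000 = -0.6480

test statistic = -0.648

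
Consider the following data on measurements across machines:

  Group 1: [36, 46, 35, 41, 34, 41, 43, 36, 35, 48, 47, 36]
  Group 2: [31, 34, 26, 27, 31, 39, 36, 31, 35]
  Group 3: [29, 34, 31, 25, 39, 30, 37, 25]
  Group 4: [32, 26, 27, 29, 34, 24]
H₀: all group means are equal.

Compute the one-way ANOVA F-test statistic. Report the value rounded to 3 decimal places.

test statistic = 9.973

Group means [39.83, 32.22, 31.25, 28.67], grand mean 34.000
SSB = Σnᵢ(x̄ᵢ−x̄)² = 667.944; SSW = ΣΣ(x−x̄ᵢ)² = 692.056
MSB = 667.944/3 = 222.6481; MSW = 692.056/31 = 22.3244
F = MSB/MSW = 9.9733
df = (3, 31)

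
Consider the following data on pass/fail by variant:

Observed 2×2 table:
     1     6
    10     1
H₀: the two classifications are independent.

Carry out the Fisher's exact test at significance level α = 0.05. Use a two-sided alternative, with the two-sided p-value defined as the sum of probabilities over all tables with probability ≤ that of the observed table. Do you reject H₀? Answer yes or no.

Margins: r₁=7, r₂=11, c₁=11, c₂=7, n=18
p_obs = C(7,1)·C(11,10)/C(18,11); sum pmf over tables with pmf ≤ p_obs
p-value (two-sided) = 0.00245
At α=0.05: p < α → reject H₀

reject H₀: yes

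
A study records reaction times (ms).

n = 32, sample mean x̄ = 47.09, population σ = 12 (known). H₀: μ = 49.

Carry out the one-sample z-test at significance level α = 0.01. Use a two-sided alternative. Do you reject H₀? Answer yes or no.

SE = σ/√n = 12/√32 = 2.1213
z = (x̄−μ₀)/SE = (47.09−49)/2.1213 = -0.9004
p-value (two-sided) = 0.36792
At α=0.01: p ≥ α → fail to reject H₀

reject H₀: no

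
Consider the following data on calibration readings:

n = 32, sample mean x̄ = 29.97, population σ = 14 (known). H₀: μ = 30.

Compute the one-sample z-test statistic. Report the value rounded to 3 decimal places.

test statistic = -0.012

SE = σ/√n = 14/√32 = 2.4749
z = (x̄−μ₀)/SE = (29.97−30)/2.4749 = -0.0121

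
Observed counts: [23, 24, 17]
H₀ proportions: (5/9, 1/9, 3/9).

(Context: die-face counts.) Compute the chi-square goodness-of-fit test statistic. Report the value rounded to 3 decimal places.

n = 64; E_i = n·p_i = [35.56, 7.11, 21.33]
χ² = (23−35.56)²/35.56 + (24−7.11)²/7.11 + (17−21.33)²/21.33 = 45.4250
df = 2

test statistic = 45.425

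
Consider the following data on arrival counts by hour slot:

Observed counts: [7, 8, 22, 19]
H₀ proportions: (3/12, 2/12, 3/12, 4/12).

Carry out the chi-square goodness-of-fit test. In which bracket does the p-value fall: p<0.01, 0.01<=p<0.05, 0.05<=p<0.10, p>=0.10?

p-value bracket: 0.01<=p<0.05

n = 56; E_i = n·p_i = [14.00, 9.33, 14.00, 18.67]
χ² = (7−14.00)²/14.00 + (8−9.33)²/9.33 + (22−14.00)²/14.00 + (19−18.67)²/18.67 = 8.2679
df = 3
p-value (upper-tail) = 0.04079
→ bracket: 0.01<=p<0.05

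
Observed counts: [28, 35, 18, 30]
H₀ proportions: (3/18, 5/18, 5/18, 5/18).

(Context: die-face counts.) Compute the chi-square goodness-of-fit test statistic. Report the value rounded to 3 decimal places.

n = 111; E_i = n·p_i = [18.50, 30.83, 30.83, 30.83]
χ² = (28−18.50)²/18.50 + (35−30.83)²/30.83 + (18−30.83)²/30.83 + (30−30.83)²/30.83 = 10.8054
df = 3

test statistic = 10.805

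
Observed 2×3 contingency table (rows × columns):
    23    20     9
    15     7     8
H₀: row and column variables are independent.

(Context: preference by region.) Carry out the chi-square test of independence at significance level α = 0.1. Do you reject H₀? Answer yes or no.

Row totals [52, 30], col totals [38, 27, 17], n=82
χ² = (23−24.10)²/24.10 + (20−17.12)²/17.12 + (9−10.78)²/10.78 + (15−13.90)²/13.90 + (7−9.88)²/9.88 + (8−6.22)²/6.22 = 2.2627
df = 2
p-value (upper-tail) = 0.32259
At α=0.1: p ≥ α → fail to reject H₀

reject H₀: no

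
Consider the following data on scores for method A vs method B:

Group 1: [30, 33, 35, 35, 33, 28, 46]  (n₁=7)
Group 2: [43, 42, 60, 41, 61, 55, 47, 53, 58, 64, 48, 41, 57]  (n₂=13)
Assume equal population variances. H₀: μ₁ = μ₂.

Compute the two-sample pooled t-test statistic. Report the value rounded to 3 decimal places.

x̄₁=34.286, s₁=5.765, n₁=7
x̄₂=51.538, s₂=8.273, n₂=13
s_p² = [6·5.765² + 12·8.273²]/18 = 56.7033
SE = √(s_p²·(1/7+1/13)) = 3.5302
t = (34.286−51.538)/3.5302 = -4.8872
df = 18

test statistic = -4.887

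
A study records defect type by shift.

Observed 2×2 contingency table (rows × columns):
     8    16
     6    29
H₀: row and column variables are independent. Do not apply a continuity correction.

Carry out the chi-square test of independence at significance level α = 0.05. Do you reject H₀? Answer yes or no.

reject H₀: no

Row totals [24, 35], col totals [14, 45], n=59
χ² = (8−5.69)²/5.69 + (16−18.31)²/18.31 + (6−8.31)²/8.31 + (29−26.69)²/26.69 = 2.0621
df = 1
p-value (upper-tail) = 0.15100
At α=0.05: p ≥ α → fail to reject H₀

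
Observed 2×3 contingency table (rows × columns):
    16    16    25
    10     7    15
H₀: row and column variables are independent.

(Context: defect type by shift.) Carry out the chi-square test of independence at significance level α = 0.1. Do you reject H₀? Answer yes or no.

reject H₀: no

Row totals [57, 32], col totals [26, 23, 40], n=89
χ² = (16−16.65)²/16.65 + (16−14.73)²/14.73 + (25−25.62)²/25.62 + (10−9.35)²/9.35 + (7−8.27)²/8.27 + (15−14.38)²/14.38 = 0.4168
df = 2
p-value (upper-tail) = 0.81190
At α=0.1: p ≥ α → fail to reject H₀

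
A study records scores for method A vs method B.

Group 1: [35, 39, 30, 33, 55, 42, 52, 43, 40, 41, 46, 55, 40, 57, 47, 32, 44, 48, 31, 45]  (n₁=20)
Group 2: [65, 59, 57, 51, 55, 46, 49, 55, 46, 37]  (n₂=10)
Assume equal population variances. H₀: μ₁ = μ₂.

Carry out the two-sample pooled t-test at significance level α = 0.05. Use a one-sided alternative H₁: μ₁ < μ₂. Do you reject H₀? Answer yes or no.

x̄₁=42.750, s₁=8.130, n₁=20
x̄₂=52.000, s₂=7.944, n₂=10
s_p² = [19·8.130² + 9·7.944²]/28 = 65.1339
SE = √(s_p²·(1/20+1/10)) = 3.1257
t = (42.750−52.000)/3.1257 = -2.9593
df = 28
p-value (one-sided, H₁ less) = 0.00311
At α=0.05: p < α → reject H₀

reject H₀: yes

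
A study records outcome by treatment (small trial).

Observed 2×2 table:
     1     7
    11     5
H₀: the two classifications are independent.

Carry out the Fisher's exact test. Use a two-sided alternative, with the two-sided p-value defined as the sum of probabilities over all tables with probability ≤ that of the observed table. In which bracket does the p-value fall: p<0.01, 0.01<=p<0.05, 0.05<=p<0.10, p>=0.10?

p-value bracket: 0.01<=p<0.05

Margins: r₁=8, r₂=16, c₁=12, c₂=12, n=24
p_obs = C(8,1)·C(16,11)/C(24,12); sum pmf over tables with pmf ≤ p_obs
p-value (two-sided) = 0.02719
→ bracket: 0.01<=p<0.05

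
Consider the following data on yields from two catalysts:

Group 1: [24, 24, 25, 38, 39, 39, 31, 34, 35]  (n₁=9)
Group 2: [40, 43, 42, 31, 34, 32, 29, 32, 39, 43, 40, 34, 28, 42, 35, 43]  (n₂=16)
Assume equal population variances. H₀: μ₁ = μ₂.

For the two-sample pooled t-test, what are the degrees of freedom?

df = n₁ + n₂ − 2 = 9 + 16 − 2 = 23

degrees of freedom = 23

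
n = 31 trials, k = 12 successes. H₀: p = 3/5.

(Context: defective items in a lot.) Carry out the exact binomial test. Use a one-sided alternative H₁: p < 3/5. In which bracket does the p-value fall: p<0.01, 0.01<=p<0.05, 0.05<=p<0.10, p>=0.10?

p-value bracket: 0.01<=p<0.05

Exact binomial: n=31, k=12, p₀=3/5=0.6000
P(X≤12) from Σ C(n,i)·p₀^i·(1−p₀)^(n−i)
p-value (one-sided, H₁ less) = 0.01348
→ bracket: 0.01<=p<0.05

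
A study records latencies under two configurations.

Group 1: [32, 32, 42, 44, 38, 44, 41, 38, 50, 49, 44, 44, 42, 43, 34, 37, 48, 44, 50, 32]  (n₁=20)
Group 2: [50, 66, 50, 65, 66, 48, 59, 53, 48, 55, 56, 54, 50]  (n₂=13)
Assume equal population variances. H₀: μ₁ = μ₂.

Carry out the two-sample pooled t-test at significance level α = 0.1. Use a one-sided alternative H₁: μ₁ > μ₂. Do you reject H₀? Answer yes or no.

x̄₁=41.400, s₁=5.844, n₁=20
x̄₂=55.385, s₂=6.678, n₂=13
s_p² = [19·5.844² + 12·6.678²]/31 = 38.1896
SE = √(s_p²·(1/20+1/13)) = 2.2016
t = (41.400−55.385)/2.2016 = -6.3520
df = 31
p-value (one-sided, H₁ greater) = 1.00000
At α=0.1: p ≥ α → fail to reject H₀

reject H₀: no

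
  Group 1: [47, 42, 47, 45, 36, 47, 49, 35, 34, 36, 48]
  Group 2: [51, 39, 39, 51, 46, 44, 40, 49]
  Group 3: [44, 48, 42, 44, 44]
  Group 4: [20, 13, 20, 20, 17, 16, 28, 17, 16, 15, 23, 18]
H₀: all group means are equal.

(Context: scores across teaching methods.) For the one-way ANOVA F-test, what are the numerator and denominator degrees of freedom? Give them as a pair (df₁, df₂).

degrees of freedom = [3, 32]

k = 4 groups, N = 36 total
df = (k−1, N−k) = (4−1, 36−4) = (3, 32)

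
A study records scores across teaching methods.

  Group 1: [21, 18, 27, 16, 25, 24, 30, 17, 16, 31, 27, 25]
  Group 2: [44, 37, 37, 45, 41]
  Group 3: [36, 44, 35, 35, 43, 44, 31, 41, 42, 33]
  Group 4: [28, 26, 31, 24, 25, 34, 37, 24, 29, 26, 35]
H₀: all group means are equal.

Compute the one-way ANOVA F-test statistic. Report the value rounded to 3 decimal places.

test statistic = 25.693

Group means [23.08, 40.80, 38.40, 29.00], grand mean 31.158
SSB = Σnᵢ(x̄ᵢ−x̄)² = 1822.936; SSW = ΣΣ(x−x̄ᵢ)² = 804.117
MSB = 1822.936/3 = 607.6453; MSW = 804.117/34 = 23.6505
F = MSB/MSW = 25.6927
df = (3, 34)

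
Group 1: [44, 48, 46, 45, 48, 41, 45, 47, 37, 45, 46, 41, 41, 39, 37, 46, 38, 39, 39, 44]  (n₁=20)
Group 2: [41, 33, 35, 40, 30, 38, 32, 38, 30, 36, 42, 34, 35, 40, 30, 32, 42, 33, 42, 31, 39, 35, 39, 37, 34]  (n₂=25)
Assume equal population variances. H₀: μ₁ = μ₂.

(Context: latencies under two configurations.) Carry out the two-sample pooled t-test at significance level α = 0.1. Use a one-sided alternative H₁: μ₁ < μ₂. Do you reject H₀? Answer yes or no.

x̄₁=42.800, s₁=3.722, n₁=20
x̄₂=35.920, s₂=4.010, n₂=25
s_p² = [19·3.722² + 24·4.010²]/43 = 15.0940
SE = √(s_p²·(1/20+1/25)) = 1.1655
t = (42.800−35.920)/1.1655 = 5.9029
df = 43
p-value (one-sided, H₁ less) = 1.00000
At α=0.1: p ≥ α → fail to reject H₀

reject H₀: no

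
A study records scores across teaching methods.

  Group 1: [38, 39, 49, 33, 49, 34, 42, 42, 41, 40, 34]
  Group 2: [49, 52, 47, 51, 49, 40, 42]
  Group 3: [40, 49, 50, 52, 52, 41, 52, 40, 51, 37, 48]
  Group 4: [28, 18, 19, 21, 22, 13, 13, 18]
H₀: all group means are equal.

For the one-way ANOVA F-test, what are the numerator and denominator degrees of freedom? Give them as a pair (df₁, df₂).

degrees of freedom = [3, 33]

k = 4 groups, N = 37 total
df = (k−1, N−k) = (4−1, 37−4) = (3, 33)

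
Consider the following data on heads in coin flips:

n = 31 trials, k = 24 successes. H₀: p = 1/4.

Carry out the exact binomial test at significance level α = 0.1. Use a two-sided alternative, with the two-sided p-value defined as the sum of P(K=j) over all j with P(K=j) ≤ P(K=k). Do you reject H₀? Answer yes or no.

reject H₀: yes

Exact binomial: n=31, k=24, p₀=1/4=0.2500
P(X=j) = C(n,j)·p₀^j·(1−p₀)^(n−j); p = Σ P(X=j) over j with P(X=j) ≤ P(X=24)
p-value (two-sided) = 0.00000
At α=0.1: p < α → reject H₀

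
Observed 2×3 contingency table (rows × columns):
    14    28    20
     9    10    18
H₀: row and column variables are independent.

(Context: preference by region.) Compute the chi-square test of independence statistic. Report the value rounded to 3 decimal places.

test statistic = 3.637

Row totals [62, 37], col totals [23, 38, 38], n=99
χ² = (14−14.40)²/14.40 + (28−23.80)²/23.80 + (20−23.80)²/23.80 + (9−8.60)²/8.60 + (10−14.20)²/14.20 + (18−14.20)²/14.20 = 3.6374
df = 2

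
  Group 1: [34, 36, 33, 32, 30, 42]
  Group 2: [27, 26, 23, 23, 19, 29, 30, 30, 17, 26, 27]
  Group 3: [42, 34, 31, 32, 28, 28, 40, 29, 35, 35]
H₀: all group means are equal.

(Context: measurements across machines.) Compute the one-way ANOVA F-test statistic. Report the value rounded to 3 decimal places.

Group means [34.50, 25.18, 33.40], grand mean 30.296
SSB = Σnᵢ(x̄ᵢ−x̄)² = 490.093; SSW = ΣΣ(x−x̄ᵢ)² = 479.536
MSB = 490.093/2 = 245.0466; MSW = 479.536/24 = 19.9807
F = MSB/MSW = 12.2642
df = (2, 24)

test statistic = 12.264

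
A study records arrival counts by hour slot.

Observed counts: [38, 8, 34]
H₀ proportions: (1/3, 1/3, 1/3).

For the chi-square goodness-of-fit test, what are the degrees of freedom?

degrees of freedom = 2

df = k − 1 = 3 − 1 = 2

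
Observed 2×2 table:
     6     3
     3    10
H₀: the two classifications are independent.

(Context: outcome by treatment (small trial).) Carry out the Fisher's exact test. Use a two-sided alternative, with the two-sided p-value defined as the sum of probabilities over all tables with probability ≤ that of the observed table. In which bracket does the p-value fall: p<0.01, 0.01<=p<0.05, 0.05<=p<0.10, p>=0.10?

Margins: r₁=9, r₂=13, c₁=9, c₂=13, n=22
p_obs = C(9,6)·C(13,3)/C(22,9); sum pmf over tables with pmf ≤ p_obs
p-value (two-sided) = 0.07890
→ bracket: 0.05<=p<0.10

p-value bracket: 0.05<=p<0.10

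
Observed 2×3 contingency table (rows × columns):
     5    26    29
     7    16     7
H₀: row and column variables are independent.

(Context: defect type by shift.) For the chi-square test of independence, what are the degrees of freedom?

degrees of freedom = 2

df = (r−1)(c−1) = (2−1)·(3−1) = 2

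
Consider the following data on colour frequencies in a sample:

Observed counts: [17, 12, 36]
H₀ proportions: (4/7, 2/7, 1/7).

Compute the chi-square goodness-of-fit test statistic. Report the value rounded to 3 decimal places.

test statistic = 90.104

n = 65; E_i = n·p_i = [37.14, 18.57, 9.29]
χ² = (17−37.14)²/37.14 + (12−18.57)²/18.57 + (36−9.29)²/9.29 = 90.1038
df = 2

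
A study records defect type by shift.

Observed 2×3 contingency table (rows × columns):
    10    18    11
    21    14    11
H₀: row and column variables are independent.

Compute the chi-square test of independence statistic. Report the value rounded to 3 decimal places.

test statistic = 3.853

Row totals [39, 46], col totals [31, 32, 22], n=85
χ² = (10−14.22)²/14.22 + (18−14.68)²/14.68 + (11−10.09)²/10.09 + (21−16.78)²/16.78 + (14−17.32)²/17.32 + (11−11.91)²/11.91 = 3.8529
df = 2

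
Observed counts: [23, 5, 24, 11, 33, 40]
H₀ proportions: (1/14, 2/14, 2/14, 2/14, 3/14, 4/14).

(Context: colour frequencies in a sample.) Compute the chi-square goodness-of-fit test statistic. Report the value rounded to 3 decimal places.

n = 136; E_i = n·p_i = [9.71, 19.43, 19.43, 19.43, 29.14, 38.86]
χ² = (23−9.71)²/9.71 + (5−19.43)²/19.43 + (24−19.43)²/19.43 + (11−19.43)²/19.43 + (33−29.14)²/29.14 + (40−38.86)²/38.86 = 34.1618
df = 5

test statistic = 34.162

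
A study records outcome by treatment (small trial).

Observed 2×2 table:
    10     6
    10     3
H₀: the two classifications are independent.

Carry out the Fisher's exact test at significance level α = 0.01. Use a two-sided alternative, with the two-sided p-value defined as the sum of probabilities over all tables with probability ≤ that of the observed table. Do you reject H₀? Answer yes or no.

reject H₀: no

Margins: r₁=16, r₂=13, c₁=20, c₂=9, n=29
p_obs = C(16,10)·C(13,10)/C(29,20); sum pmf over tables with pmf ≤ p_obs
p-value (two-sided) = 0.45427
At α=0.01: p ≥ α → fail to reject H₀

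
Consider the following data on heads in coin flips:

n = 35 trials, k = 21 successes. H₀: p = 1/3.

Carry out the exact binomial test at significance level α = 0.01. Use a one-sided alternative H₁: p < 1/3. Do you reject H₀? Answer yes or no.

Exact binomial: n=35, k=21, p₀=1/3=0.3333
P(X≤21) from Σ C(n,i)·p₀^i·(1−p₀)^(n−i)
p-value (one-sided, H₁ less) = 0.99967
At α=0.01: p ≥ α → fail to reject H₀

reject H₀: no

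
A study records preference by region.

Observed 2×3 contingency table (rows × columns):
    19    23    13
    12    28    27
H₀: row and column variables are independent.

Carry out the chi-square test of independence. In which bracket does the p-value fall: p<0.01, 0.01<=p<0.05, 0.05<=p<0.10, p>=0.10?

p-value bracket: 0.05<=p<0.10

Row totals [55, 67], col totals [31, 51, 40], n=122
χ² = (19−13.98)²/13.98 + (23−22.99)²/22.99 + (13−18.03)²/18.03 + (12−17.02)²/17.02 + (28−28.01)²/28.01 + (27−21.97)²/21.97 = 5.8471
df = 2
p-value (upper-tail) = 0.05374
→ bracket: 0.05<=p<0.10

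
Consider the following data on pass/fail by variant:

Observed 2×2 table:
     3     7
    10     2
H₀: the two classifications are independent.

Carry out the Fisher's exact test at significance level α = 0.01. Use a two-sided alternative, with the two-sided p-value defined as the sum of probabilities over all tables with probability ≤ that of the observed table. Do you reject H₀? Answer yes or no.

Margins: r₁=10, r₂=12, c₁=13, c₂=9, n=22
p_obs = C(10,3)·C(12,10)/C(22,13); sum pmf over tables with pmf ≤ p_obs
p-value (two-sided) = 0.02742
At α=0.01: p ≥ α → fail to reject H₀

reject H₀: no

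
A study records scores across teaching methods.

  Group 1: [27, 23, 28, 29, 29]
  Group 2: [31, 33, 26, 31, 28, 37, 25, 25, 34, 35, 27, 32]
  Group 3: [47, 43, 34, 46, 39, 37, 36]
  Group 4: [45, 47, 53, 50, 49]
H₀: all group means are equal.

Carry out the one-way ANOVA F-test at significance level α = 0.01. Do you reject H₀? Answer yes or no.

reject H₀: yes

Group means [27.20, 30.33, 40.29, 48.80], grand mean 35.379
SSB = Σnᵢ(x̄ᵢ−x̄)² = 1709.132; SSW = ΣΣ(x−x̄ᵢ)² = 399.695
MSB = 1709.132/3 = 569.7108; MSW = 399.695/25 = 15.9878
F = MSB/MSW = 35.6341
df = (3, 25)
p-value (upper-tail) = 0.00000
At α=0.01: p < α → reject H₀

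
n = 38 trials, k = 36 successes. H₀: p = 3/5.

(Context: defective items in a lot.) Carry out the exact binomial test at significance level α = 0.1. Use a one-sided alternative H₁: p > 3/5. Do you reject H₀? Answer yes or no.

Exact binomial: n=38, k=36, p₀=3/5=0.6000
P(X≥36) from Σ C(n,i)·p₀^i·(1−p₀)^(n−i)
p-value (one-sided, H₁ greater) = 0.00000
At α=0.1: p < α → reject H₀

reject H₀: yes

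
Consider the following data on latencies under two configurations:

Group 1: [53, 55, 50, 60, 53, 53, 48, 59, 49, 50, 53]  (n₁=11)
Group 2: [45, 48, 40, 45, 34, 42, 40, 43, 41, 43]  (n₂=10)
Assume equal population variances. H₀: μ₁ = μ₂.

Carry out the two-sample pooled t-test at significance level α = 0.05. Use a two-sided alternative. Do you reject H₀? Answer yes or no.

reject H₀: yes

x̄₁=53.000, s₁=3.847, n₁=11
x̄₂=42.100, s₂=3.784, n₂=10
s_p² = [10·3.847² + 9·3.784²]/19 = 14.5737
SE = √(s_p²·(1/11+1/10)) = 1.6680
t = (53.000−42.100)/1.6680 = 6.5347
df = 19
p-value (two-sided) = 0.00000
At α=0.05: p < α → reject H₀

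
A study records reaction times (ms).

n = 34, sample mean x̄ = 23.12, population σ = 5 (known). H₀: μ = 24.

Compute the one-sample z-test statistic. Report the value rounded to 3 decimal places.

test statistic = -1.026

SE = σ/√n = 5/√34 = 0.8575
z = (x̄−μ₀)/SE = (23.12−24)/0.8575 = -1.0262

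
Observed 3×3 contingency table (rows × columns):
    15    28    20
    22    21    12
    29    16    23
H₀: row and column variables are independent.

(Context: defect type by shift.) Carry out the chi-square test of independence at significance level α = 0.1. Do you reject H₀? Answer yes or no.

Row totals [63, 55, 68], col totals [66, 65, 55], n=186
χ² = (15−22.35)²/22.35 + (28−22.02)²/22.02 + (20−18.63)²/18.63 + (22−19.52)²/19.52 + (21−19.22)²/19.22 + (12−16.26)²/16.26 + (29−24.13)²/24.13 + (16−23.76)²/23.76 + (23−20.11)²/20.11 = 9.6813
df = 4
p-value (upper-tail) = 0.04615
At α=0.1: p < α → reject H₀

reject H₀: yes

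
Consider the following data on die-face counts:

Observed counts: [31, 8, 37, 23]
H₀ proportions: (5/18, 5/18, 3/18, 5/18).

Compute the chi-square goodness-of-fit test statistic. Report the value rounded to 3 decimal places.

n = 99; E_i = n·p_i = [27.50, 27.50, 16.50, 27.50]
χ² = (31−27.50)²/27.50 + (8−27.50)²/27.50 + (37−16.50)²/16.50 + (23−27.50)²/27.50 = 40.4788
df = 3

test statistic = 40.479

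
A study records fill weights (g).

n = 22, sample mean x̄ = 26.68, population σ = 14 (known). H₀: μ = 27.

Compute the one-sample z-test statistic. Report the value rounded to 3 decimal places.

test statistic = -0.107

SE = σ/√n = 14/√22 = 2.9848
z = (x̄−μ₀)/SE = (26.68−27)/2.9848 = -0.1072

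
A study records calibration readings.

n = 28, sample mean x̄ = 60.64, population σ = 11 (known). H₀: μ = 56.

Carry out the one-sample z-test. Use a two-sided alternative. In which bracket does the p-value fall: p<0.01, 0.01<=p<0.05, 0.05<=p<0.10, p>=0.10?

SE = σ/√n = 11/√28 = 2.0788
z = (x̄−μ₀)/SE = (60.64−56)/2.0788 = 2.2321
p-value (two-sided) = 0.02561
→ bracket: 0.01<=p<0.05

p-value bracket: 0.01<=p<0.05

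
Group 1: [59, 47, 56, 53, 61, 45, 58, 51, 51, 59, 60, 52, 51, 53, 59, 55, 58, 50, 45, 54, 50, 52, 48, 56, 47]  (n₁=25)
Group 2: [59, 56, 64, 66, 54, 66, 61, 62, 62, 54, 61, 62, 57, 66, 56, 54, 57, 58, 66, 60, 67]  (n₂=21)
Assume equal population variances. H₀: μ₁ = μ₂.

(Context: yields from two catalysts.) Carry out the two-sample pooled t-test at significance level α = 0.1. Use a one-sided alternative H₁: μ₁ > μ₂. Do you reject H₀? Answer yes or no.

x̄₁=53.200, s₁=4.787, n₁=25
x̄₂=60.381, s₂=4.376, n₂=21
s_p² = [24·4.787² + 20·4.376²]/44 = 21.2035
SE = √(s_p²·(1/25+1/21)) = 1.3630
t = (53.200−60.381)/1.3630 = -5.2684
df = 44
p-value (one-sided, H₁ greater) = 1.00000
At α=0.1: p ≥ α → fail to reject H₀

reject H₀: no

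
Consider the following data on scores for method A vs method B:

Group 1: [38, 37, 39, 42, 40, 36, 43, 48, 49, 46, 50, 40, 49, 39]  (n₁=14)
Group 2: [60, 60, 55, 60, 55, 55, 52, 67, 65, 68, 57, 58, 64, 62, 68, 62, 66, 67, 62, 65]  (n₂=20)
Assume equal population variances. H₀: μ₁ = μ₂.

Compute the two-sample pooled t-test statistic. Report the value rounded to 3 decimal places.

x̄₁=42.571, s₁=4.910, n₁=14
x̄₂=61.400, s₂=4.882, n₂=20
s_p² = [13·4.910² + 19·4.882²]/32 = 23.9446
SE = √(s_p²·(1/14+1/20)) = 1.7052
t = (42.571−61.400)/1.7052 = -11.0421
df = 32

test statistic = -11.042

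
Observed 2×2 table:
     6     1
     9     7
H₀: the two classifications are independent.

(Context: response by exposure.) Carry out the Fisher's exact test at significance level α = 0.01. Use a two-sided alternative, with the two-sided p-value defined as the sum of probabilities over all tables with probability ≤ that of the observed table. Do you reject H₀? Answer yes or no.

reject H₀: no

Margins: r₁=7, r₂=16, c₁=15, c₂=8, n=23
p_obs = C(7,6)·C(16,9)/C(23,15); sum pmf over tables with pmf ≤ p_obs
p-value (two-sided) = 0.34522
At α=0.01: p ≥ α → fail to reject H₀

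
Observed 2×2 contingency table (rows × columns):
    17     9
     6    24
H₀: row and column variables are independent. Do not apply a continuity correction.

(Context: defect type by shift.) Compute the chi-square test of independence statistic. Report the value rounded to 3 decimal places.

test statistic = 11.854

Row totals [26, 30], col totals [23, 33], n=56
χ² = (17−10.68)²/10.68 + (9−15.32)²/15.32 + (6−12.32)²/12.32 + (24−17.68)²/17.68 = 11.8538
df = 1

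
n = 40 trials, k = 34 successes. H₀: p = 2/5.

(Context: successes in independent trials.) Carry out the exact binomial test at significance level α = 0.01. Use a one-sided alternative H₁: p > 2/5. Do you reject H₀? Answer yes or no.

Exact binomial: n=40, k=34, p₀=2/5=0.4000
P(X≥34) from Σ C(n,i)·p₀^i·(1−p₀)^(n−i)
p-value (one-sided, H₁ greater) = 0.00000
At α=0.01: p < α → reject H₀

reject H₀: yes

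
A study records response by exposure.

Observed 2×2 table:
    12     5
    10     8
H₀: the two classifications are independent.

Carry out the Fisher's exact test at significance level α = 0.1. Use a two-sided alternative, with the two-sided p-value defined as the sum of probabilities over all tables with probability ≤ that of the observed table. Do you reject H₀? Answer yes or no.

Margins: r₁=17, r₂=18, c₁=22, c₂=13, n=35
p_obs = C(17,12)·C(18,10)/C(35,22); sum pmf over tables with pmf ≤ p_obs
p-value (two-sided) = 0.48868
At α=0.1: p ≥ α → fail to reject H₀

reject H₀: no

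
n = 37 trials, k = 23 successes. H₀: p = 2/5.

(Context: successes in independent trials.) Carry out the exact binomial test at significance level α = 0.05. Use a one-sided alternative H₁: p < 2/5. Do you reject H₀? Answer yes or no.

Exact binomial: n=37, k=23, p₀=2/5=0.4000
P(X≤23) from Σ C(n,i)·p₀^i·(1−p₀)^(n−i)
p-value (one-sided, H₁ less) = 0.99805
At α=0.05: p ≥ α → fail to reject H₀

reject H₀: no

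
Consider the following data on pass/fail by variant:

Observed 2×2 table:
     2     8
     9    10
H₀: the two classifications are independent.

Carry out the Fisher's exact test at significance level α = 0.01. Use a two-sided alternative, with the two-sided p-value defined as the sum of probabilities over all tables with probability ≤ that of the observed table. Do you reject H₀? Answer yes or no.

reject H₀: no

Margins: r₁=10, r₂=19, c₁=11, c₂=18, n=29
p_obs = C(10,2)·C(19,9)/C(29,11); sum pmf over tables with pmf ≤ p_obs
p-value (two-sided) = 0.23437
At α=0.01: p ≥ α → fail to reject H₀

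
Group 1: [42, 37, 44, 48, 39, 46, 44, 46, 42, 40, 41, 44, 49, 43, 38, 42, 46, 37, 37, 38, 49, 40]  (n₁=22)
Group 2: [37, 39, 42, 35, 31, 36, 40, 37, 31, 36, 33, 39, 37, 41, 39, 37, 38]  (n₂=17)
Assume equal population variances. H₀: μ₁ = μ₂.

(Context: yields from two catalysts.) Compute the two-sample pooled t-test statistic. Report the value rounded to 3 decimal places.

test statistic = 4.691

x̄₁=42.364, s₁=3.886, n₁=22
x̄₂=36.941, s₂=3.132, n₂=17
s_p² = [21·3.886² + 16·3.132²]/37 = 12.8117
SE = √(s_p²·(1/22+1/17)) = 1.1558
t = (42.364−36.941)/1.1558 = 4.6913
df = 37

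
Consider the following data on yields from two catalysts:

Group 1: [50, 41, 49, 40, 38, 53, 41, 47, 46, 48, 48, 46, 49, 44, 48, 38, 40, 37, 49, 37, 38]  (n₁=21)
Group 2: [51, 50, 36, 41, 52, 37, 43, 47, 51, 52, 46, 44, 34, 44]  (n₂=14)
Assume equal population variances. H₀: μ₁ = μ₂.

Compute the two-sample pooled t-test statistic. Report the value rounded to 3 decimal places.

x̄₁=44.143, s₁=5.062, n₁=21
x̄₂=44.857, s₂=6.125, n₂=14
s_p² = [20·5.062² + 13·6.125²]/33 = 30.3117
SE = √(s_p²·(1/21+1/14)) = 1.8996
t = (44.143−44.857)/1.8996 = -0.3760
df = 33

test statistic = -0.376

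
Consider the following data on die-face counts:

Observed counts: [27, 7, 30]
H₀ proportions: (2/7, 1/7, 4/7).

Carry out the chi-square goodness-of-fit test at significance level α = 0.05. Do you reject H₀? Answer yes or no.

n = 64; E_i = n·p_i = [18.29, 9.14, 36.57]
χ² = (27−18.29)²/18.29 + (7−9.14)²/9.14 + (30−36.57)²/36.57 = 5.8359
df = 2
p-value (upper-tail) = 0.05404
At α=0.05: p ≥ α → fail to reject H₀

reject H₀: no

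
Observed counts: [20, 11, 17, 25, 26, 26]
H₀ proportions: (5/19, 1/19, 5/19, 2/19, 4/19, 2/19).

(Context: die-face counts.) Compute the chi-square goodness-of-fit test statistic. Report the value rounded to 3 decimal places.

test statistic = 38.902

n = 125; E_i = n·p_i = [32.89, 6.58, 32.89, 13.16, 26.32, 13.16]
χ² = (20−32.89)²/32.89 + (11−6.58)²/6.58 + (17−32.89)²/32.89 + (25−13.16)²/13.16 + (26−26.32)²/26.32 + (26−13.16)²/13.16 = 38.9016
df = 5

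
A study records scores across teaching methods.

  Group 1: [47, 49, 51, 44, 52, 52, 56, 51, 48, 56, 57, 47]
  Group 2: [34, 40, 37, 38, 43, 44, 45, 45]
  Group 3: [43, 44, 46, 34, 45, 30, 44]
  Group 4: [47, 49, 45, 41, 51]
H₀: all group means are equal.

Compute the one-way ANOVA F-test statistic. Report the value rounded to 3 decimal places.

Group means [50.83, 40.75, 40.86, 46.60], grand mean 45.469
SSB = Σnᵢ(x̄ᵢ−x̄)² = 678.745; SSW = ΣΣ(x−x̄ᵢ)² = 593.224
MSB = 678.745/3 = 226.2483; MSW = 593.224/28 = 21.1866
F = MSB/MSW = 10.6789
df = (3, 28)

test statistic = 10.679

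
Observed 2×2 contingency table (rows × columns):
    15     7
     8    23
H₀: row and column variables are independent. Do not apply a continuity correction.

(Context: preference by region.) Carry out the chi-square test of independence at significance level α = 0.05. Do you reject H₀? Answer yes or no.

reject H₀: yes

Row totals [22, 31], col totals [23, 30], n=53
χ² = (15−9.55)²/9.55 + (7−12.45)²/12.45 + (8−13.45)²/13.45 + (23−17.55)²/17.55 = 9.4067
df = 1
p-value (upper-tail) = 0.00216
At α=0.05: p < α → reject H₀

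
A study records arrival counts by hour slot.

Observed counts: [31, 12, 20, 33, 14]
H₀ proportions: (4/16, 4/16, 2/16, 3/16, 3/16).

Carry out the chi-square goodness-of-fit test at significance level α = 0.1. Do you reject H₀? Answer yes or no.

reject H₀: yes

n = 110; E_i = n·p_i = [27.50, 27.50, 13.75, 20.62, 20.62]
χ² = (31−27.50)²/27.50 + (12−27.50)²/27.50 + (20−13.75)²/13.75 + (33−20.62)²/20.62 + (14−20.62)²/20.62 = 21.5758
df = 4
p-value (upper-tail) = 0.00024
At α=0.1: p < α → reject H₀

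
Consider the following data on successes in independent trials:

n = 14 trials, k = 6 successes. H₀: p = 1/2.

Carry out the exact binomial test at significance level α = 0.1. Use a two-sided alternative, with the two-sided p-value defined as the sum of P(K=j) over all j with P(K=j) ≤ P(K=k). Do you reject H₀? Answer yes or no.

reject H₀: no

Exact binomial: n=14, k=6, p₀=1/2=0.5000
P(X=j) = C(n,j)·p₀^j·(1−p₀)^(n−j); p = Σ P(X=j) over j with P(X=j) ≤ P(X=6)
p-value (two-sided) = 0.79053
At α=0.1: p ≥ α → fail to reject H₀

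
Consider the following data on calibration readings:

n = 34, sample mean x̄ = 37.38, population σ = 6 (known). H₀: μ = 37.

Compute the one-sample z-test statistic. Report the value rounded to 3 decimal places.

SE = σ/√n = 6/√34 = 1.0290
z = (x̄−μ₀)/SE = (37.38−37)/1.0290 = 0.3693

test statistic = 0.369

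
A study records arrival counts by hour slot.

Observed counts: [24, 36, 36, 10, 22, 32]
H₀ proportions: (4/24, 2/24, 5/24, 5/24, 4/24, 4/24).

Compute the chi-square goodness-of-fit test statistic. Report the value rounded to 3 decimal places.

n = 160; E_i = n·p_i = [26.67, 13.33, 33.33, 33.33, 26.67, 26.67]
χ² = (24−26.67)²/26.67 + (36−13.33)²/13.33 + (36−33.33)²/33.33 + (10−33.33)²/33.33 + (22−26.67)²/26.67 + (32−26.67)²/26.67 = 57.2300
df = 5

test statistic = 57.230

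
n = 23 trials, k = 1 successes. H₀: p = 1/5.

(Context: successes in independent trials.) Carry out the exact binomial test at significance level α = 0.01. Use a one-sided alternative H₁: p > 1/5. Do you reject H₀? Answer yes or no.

reject H₀: no

Exact binomial: n=23, k=1, p₀=1/5=0.2000
P(X≥1) from Σ C(n,i)·p₀^i·(1−p₀)^(n−i)
p-value (one-sided, H₁ greater) = 0.99410
At α=0.01: p ≥ α → fail to reject H₀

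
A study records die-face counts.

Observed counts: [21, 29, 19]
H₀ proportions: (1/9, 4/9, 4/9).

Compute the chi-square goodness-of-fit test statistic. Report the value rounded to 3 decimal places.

n = 69; E_i = n·p_i = [7.67, 30.67, 30.67]
χ² = (21−7.67)²/7.67 + (29−30.67)²/30.67 + (19−30.67)²/30.67 = 27.7174
df = 2

test statistic = 27.717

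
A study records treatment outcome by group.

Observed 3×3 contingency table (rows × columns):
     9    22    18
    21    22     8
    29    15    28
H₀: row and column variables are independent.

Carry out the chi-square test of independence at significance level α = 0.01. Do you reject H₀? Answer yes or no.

reject H₀: yes

Row totals [49, 51, 72], col totals [59, 59, 54], n=172
χ² = (9−16.81)²/16.81 + (22−16.81)²/16.81 + (18−15.38)²/15.38 + (21−17.49)²/17.49 + (22−17.49)²/17.49 + (8−16.01)²/16.01 + (29−24.70)²/24.70 + (15−24.70)²/24.70 + (28−22.60)²/22.60 = 17.3928
df = 4
p-value (upper-tail) = 0.00162
At α=0.01: p < α → reject H₀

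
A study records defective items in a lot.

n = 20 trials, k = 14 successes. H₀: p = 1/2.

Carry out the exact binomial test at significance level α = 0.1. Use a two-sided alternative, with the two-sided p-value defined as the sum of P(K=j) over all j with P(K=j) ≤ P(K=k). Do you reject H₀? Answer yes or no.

Exact binomial: n=20, k=14, p₀=1/2=0.5000
P(X=j) = C(n,j)·p₀^j·(1−p₀)^(n−j); p = Σ P(X=j) over j with P(X=j) ≤ P(X=14)
p-value (two-sided) = 0.11532
At α=0.1: p ≥ α → fail to reject H₀

reject H₀: no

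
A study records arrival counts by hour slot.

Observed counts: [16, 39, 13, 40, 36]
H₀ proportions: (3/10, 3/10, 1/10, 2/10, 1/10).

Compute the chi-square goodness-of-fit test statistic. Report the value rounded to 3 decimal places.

n = 144; E_i = n·p_i = [43.20, 43.20, 14.40, 28.80, 14.40]
χ² = (16−43.20)²/43.20 + (39−43.20)²/43.20 + (13−14.40)²/14.40 + (40−28.80)²/28.80 + (36−14.40)²/14.40 = 54.4259
df = 4

test statistic = 54.426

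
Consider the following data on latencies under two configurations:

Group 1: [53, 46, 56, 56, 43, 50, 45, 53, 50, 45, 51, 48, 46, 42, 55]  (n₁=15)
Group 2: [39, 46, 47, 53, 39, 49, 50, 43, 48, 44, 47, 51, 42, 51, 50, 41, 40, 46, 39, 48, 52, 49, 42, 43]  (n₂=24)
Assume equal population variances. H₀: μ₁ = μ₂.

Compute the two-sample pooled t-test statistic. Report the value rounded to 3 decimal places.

x̄₁=49.267, s₁=4.682, n₁=15
x̄₂=45.792, s₂=4.452, n₂=24
s_p² = [14·4.682² + 23·4.452²]/37 = 20.6187
SE = √(s_p²·(1/15+1/24)) = 1.4946
t = (49.267−45.792)/1.4946 = 2.3251
df = 37

test statistic = 2.325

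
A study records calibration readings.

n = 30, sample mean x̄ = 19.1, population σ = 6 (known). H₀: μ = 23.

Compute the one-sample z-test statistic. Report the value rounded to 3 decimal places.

SE = σ/√n = 6/√30 = 1.0954
z = (x̄−μ₀)/SE = (19.1−23)/1.0954 = -3.5602

test statistic = -3.560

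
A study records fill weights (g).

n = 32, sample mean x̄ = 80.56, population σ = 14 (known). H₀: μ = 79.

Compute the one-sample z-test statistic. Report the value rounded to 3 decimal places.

SE = σ/√n = 14/√32 = 2.4749
z = (x̄−μ₀)/SE = (80.56−79)/2.4749 = 0.6303

test statistic = 0.630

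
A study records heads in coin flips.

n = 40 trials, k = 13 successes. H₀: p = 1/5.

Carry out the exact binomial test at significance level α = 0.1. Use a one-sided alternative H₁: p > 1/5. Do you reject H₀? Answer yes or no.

Exact binomial: n=40, k=13, p₀=1/5=0.2000
P(X≥13) from Σ C(n,i)·p₀^i·(1−p₀)^(n−i)
p-value (one-sided, H₁ greater) = 0.04324
At α=0.1: p < α → reject H₀

reject H₀: yes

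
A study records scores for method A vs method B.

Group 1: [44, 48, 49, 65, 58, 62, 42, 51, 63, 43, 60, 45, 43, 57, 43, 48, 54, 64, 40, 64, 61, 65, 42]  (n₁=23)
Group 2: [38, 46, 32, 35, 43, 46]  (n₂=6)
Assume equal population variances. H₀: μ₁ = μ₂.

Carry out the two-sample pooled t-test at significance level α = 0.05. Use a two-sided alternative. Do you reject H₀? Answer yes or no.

x̄₁=52.652, s₁=9.018, n₁=23
x̄₂=40.000, s₂=5.899, n₂=6
s_p² = [22·9.018² + 5·5.899²]/27 = 72.7118
SE = √(s_p²·(1/23+1/6)) = 3.9090
t = (52.652−40.000)/3.9090 = 3.2367
df = 27
p-value (two-sided) = 0.00319
At α=0.05: p < α → reject H₀

reject H₀: yes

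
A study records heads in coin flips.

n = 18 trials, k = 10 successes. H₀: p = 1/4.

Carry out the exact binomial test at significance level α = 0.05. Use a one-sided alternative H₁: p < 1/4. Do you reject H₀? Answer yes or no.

Exact binomial: n=18, k=10, p₀=1/4=0.2500
P(X≤10) from Σ C(n,i)·p₀^i·(1−p₀)^(n−i)
p-value (one-sided, H₁ less) = 0.99876
At α=0.05: p ≥ α → fail to reject H₀

reject H₀: no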